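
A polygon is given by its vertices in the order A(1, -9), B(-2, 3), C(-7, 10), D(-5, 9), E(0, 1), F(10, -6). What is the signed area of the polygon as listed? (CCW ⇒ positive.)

Σ = (-15) + (1) + (-13) + (-5) + (-10) + (-84) = -126
Signed area = Σ/2 = -63 (negative ⇒ clockwise traversal).

-63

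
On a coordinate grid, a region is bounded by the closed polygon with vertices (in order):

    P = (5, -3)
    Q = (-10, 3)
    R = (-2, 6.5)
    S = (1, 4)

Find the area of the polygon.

P→Q: (5)(3) − (-10)(-3) = -15
Q→R: (-10)(6.5) − (-2)(3) = -59
R→S: (-2)(4) − (1)(6.5) = -14.5
S→P: (1)(-3) − (5)(4) = -23
Σ = -111.5
Area = |Σ|/2 = 55.75.

55.75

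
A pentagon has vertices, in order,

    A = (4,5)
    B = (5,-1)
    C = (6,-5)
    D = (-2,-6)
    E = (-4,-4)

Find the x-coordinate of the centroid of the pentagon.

31/19

Apply the shoelace formula. First the cross-terms c_i = x_i·y_{i+1} − x_{i+1}·y_i:
  -29, -19, -46, -16, -4  ⇒  2A = -114, A = -57.
Then Σ (x_i + x_{i+1})·c_i = -558, so x̄ = -558 / (6·(-57)) = 31/19.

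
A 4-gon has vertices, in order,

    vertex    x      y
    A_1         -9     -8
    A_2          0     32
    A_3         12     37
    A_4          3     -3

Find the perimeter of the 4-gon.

|A_1A_2| = √((9)² + (40)²) = √1681 = 41
|A_2A_3| = √((12)² + (5)²) = √169 = 13
|A_3A_4| = √((-9)² + (-40)²) = √1681 = 41
|A_4A_1| = √((-12)² + (-5)²) = √169 = 13
Perimeter = 41 + 13 + 41 + 13 = 108.

108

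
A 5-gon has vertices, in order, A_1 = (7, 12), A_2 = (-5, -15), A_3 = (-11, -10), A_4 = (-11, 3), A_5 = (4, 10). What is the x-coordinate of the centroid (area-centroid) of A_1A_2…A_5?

-612/149

Apply Gauss's area formula. First the cross-terms c_i = x_i·y_{i+1} − x_{i+1}·y_i:
  -45, -115, -143, -122, -22  ⇒  2A = -447, A = -223.5.
Then Σ (x_i + x_{i+1})·c_i = 5508, so x̄ = 5508 / (6·(-223.5)) = -612/149.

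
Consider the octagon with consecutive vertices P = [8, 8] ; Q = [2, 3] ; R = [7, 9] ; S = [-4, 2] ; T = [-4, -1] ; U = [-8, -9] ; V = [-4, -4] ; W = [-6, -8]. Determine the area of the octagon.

P→Q: (8)(3) − (2)(8) = 8
Q→R: (2)(9) − (7)(3) = -3
R→S: (7)(2) − (-4)(9) = 50
S→T: (-4)(-1) − (-4)(2) = 12
T→U: (-4)(-9) − (-8)(-1) = 28
U→V: (-8)(-4) − (-4)(-9) = -4
V→W: (-4)(-8) − (-6)(-4) = 8
W→P: (-6)(8) − (8)(-8) = 16
Σ = 115
Area = |Σ|/2 = 57.5.

57.5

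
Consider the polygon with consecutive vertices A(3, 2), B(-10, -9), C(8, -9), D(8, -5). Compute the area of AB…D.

Σ = (-7) + (162) + (32) + (31) = 218
Area = |Σ|/2 = 109.

109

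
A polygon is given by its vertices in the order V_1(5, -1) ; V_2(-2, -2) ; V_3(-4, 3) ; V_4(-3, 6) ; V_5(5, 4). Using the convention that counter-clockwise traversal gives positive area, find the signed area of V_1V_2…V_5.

V_1→V_2: (5)(-2) − (-2)(-1) = -12
V_2→V_3: (-2)(3) − (-4)(-2) = -14
V_3→V_4: (-4)(6) − (-3)(3) = -15
V_4→V_5: (-3)(4) − (5)(6) = -42
V_5→V_1: (5)(-1) − (5)(4) = -25
Σ = -108
Signed area = Σ/2 = -54 (negative ⇒ clockwise traversal).

-54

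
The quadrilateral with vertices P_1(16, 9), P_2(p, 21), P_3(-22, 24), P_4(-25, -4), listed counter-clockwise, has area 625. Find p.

The doubled signed area Σ (x_i y_{i+1} − x_{i+1} y_i) is linear in p.
With p=0 it equals 1325; the coefficient of p is 15 (from the two edges through P_2).
So 15·p + 1325 = 2·625 = 1250 ⇒ p = -5.

-5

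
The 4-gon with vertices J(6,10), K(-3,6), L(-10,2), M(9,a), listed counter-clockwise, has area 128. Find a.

-4

The doubled signed area Σ (x_i y_{i+1} − x_{i+1} y_i) is linear in a.
With a=0 it equals 192; the coefficient of a is -16 (from the two edges through M).
So -16·a + 192 = 2·128 = 256 ⇒ a = -4.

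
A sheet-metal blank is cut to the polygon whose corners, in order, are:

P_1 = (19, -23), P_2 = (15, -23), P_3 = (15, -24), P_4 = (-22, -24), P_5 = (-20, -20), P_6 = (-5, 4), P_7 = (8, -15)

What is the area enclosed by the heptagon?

535.5

Cross-terms: -92, -15, -888, -40, -180, 43, 101  ⇒  Σ = -1071
Area = |Σ|/2 = 535.5.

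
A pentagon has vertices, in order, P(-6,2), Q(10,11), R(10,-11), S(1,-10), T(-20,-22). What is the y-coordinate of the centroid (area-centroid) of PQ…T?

Apply the surveyor's formula. First the cross-terms c_i = x_i·y_{i+1} − x_{i+1}·y_i:
  -86, -220, -89, -222, -172  ⇒  2A = -789, A = -394.5.
Then Σ (y_i + y_{i+1})·c_i = 11295, so ȳ = 11295 / (6·(-394.5)) = -1255/263.

-1255/263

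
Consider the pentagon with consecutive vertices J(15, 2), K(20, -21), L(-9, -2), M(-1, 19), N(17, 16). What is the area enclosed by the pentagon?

Apply the shoelace (surveyor's) formula: 2A = Σ (x_i·y_{i+1} − x_{i+1}·y_i), indices taken mod 5.
Σ = (-355) + (-229) + (-173) + (-339) + (-206) = -1302
Area = |Σ|/2 = 651.

651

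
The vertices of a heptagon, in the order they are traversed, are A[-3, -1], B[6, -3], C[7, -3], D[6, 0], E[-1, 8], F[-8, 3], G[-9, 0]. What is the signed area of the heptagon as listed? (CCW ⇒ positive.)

Apply the surveyor's formula: 2A = Σ (x_i·y_{i+1} − x_{i+1}·y_i), indices taken mod 7.
A→B: (-3)(-3) − (6)(-1) = 15
B→C: (6)(-3) − (7)(-3) = 3
C→D: (7)(0) − (6)(-3) = 18
D→E: (6)(8) − (-1)(0) = 48
E→F: (-1)(3) − (-8)(8) = 61
F→G: (-8)(0) − (-9)(3) = 27
G→A: (-9)(-1) − (-3)(0) = 9
Σ = 181
Signed area = Σ/2 = 90.5 (positive ⇒ counter-clockwise traversal).

90.5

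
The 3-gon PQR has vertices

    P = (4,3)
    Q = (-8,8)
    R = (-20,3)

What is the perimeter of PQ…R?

|PQ| = √((-12)² + (5)²) = √169 = 13
|QR| = √((-12)² + (-5)²) = √169 = 13
|RP| = √((24)² + (0)²) = √576 = 24
Perimeter = 13 + 13 + 24 = 50.

50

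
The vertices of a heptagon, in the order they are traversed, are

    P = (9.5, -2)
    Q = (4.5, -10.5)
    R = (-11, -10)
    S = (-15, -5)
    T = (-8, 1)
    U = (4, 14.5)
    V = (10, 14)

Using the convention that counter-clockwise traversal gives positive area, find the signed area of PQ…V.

Apply the shoelace formula: 2A = Σ (x_i·y_{i+1} − x_{i+1}·y_i), indices taken mod 7.
Σ = (-90.75) + (-160.5) + (-95) + (-55) + (-120) + (-89) + (-153) = -763.25
Signed area = Σ/2 = -381.625 (negative ⇒ clockwise traversal).

-381.625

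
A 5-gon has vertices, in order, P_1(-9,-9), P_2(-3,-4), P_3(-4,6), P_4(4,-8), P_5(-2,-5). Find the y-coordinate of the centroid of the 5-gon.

Apply the shoelace (surveyor's) formula. First the cross-terms c_i = x_i·y_{i+1} − x_{i+1}·y_i:
  9, -34, 8, -36, -27  ⇒  2A = -80, A = -40.
Then Σ (y_i + y_{i+1})·c_i = 645, so ȳ = 645 / (6·(-40)) = -2.6875.

-2.6875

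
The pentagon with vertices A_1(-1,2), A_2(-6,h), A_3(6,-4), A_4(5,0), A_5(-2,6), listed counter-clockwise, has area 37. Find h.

Write out the shoelace sum; only the two edges meeting at A_2 involve h:
2·Area = [((-1)·h − (-6)·2) + ((-6)·(-4) − 6·h)] + 52
       = -7·h + 88 = 74
⇒ h = 2.

2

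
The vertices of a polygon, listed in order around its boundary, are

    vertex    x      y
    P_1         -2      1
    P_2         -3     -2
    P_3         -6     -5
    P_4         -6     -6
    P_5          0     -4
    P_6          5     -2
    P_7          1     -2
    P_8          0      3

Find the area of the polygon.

Apply the shoelace (surveyor's) formula: 2A = Σ (x_i·y_{i+1} − x_{i+1}·y_i), indices taken mod 8.
P_1→P_2: (-2)(-2) − (-3)(1) = 7
P_2→P_3: (-3)(-5) − (-6)(-2) = 3
P_3→P_4: (-6)(-6) − (-6)(-5) = 6
P_4→P_5: (-6)(-4) − (0)(-6) = 24
P_5→P_6: (0)(-2) − (5)(-4) = 20
P_6→P_7: (5)(-2) − (1)(-2) = -8
P_7→P_8: (1)(3) − (0)(-2) = 3
P_8→P_1: (0)(1) − (-2)(3) = 6
Σ = 61
Area = |Σ|/2 = 30.5.

30.5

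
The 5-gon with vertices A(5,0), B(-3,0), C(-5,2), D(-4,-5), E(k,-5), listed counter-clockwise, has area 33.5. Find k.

-1

Write out the shoelace sum; only the two edges meeting at E involve k:
2·Area = [((-4)·(-5) − k·(-5)) + (k·0 − 5·(-5))] + 27
       = 5·k + 72 = 67
⇒ k = -1.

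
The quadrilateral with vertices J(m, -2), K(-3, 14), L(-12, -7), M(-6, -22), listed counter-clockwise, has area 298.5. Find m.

The doubled signed area Σ (x_i y_{i+1} − x_{i+1} y_i) is linear in m.
With m=0 it equals 417; the coefficient of m is 36 (from the two edges through J).
So 36·m + 417 = 2·298.5 = 597 ⇒ m = 5.

5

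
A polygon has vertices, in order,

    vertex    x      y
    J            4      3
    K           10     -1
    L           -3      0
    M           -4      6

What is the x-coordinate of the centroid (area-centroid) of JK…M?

53/39

Apply the shoelace (surveyor's) formula. First the cross-terms c_i = x_i·y_{i+1} − x_{i+1}·y_i:
  -34, -3, -18, -36  ⇒  2A = -91, A = -45.5.
Then Σ (x_i + x_{i+1})·c_i = -371, so x̄ = -371 / (6·(-45.5)) = 53/39.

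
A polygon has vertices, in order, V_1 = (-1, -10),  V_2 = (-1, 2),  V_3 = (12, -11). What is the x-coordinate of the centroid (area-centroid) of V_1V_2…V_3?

10/3

Apply the surveyor's formula. First the cross-terms c_i = x_i·y_{i+1} − x_{i+1}·y_i:
  -12, -13, -131  ⇒  2A = -156, A = -78.
Then Σ (x_i + x_{i+1})·c_i = -1560, so x̄ = -1560 / (6·(-78)) = 10/3.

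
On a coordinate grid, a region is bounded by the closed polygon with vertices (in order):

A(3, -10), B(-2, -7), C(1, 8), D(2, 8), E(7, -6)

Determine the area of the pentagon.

89

Apply Gauss's area formula: 2A = Σ (x_i·y_{i+1} − x_{i+1}·y_i), indices taken mod 5.
Σ = (-41) + (-9) + (-8) + (-68) + (-52) = -178
Area = |Σ|/2 = 89.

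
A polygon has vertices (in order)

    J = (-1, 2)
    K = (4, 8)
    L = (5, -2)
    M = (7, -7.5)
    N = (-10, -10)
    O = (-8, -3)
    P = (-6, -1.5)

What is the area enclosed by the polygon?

Apply Gauss's area formula: 2A = Σ (x_i·y_{i+1} − x_{i+1}·y_i), indices taken mod 7.
Cross-terms: -16, -48, -23.5, -145, -50, -6, -13.5  ⇒  Σ = -302
Area = |Σ|/2 = 151.

151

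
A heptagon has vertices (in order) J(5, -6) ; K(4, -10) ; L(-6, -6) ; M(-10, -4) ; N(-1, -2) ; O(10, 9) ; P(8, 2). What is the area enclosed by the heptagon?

Apply Gauss's area formula: 2A = Σ (x_i·y_{i+1} − x_{i+1}·y_i), indices taken mod 7.
J→K: (5)(-10) − (4)(-6) = -26
K→L: (4)(-6) − (-6)(-10) = -84
L→M: (-6)(-4) − (-10)(-6) = -36
M→N: (-10)(-2) − (-1)(-4) = 16
N→O: (-1)(9) − (10)(-2) = 11
O→P: (10)(2) − (8)(9) = -52
P→J: (8)(-6) − (5)(2) = -58
Σ = -229
Area = |Σ|/2 = 114.5.

114.5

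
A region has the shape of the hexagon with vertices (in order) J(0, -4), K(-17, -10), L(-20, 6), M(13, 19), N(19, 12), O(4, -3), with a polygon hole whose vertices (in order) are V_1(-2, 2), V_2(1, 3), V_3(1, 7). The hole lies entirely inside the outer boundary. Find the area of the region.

Outer boundary:
J→K: (0)(-10) − (-17)(-4) = -68
K→L: (-17)(6) − (-20)(-10) = -302
L→M: (-20)(19) − (13)(6) = -458
M→N: (13)(12) − (19)(19) = -205
N→O: (19)(-3) − (4)(12) = -105
O→J: (4)(-4) − (0)(-3) = -16
Σ = -1154
Area = |Σ|/2 = 577.
Hole:
Apply Gauss's area formula: 2A = Σ (x_i·y_{i+1} − x_{i+1}·y_i), indices taken mod 3.
Cross-terms: -8, 4, 16  ⇒  Σ = 12
Area = |Σ|/2 = 6.
Net area = 577 − 6 = 571.

571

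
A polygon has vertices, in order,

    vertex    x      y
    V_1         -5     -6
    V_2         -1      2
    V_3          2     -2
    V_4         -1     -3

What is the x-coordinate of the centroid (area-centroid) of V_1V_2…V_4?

Apply Gauss's area formula. First the cross-terms c_i = x_i·y_{i+1} − x_{i+1}·y_i:
  -16, -2, -8, -9  ⇒  2A = -35, A = -17.5.
Then Σ (x_i + x_{i+1})·c_i = 140, so x̄ = 140 / (6·(-17.5)) = -4/3.

-4/3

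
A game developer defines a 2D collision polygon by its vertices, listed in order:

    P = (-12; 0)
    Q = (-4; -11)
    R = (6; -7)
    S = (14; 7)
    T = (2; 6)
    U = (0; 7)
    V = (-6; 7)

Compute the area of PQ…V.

288

Σ = (132) + (94) + (140) + (70) + (14) + (42) + (84) = 576
Area = |Σ|/2 = 288.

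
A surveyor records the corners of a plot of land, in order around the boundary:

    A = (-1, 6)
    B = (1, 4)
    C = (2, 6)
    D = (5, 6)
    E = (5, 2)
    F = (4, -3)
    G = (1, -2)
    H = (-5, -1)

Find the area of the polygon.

A→B: (-1)(4) − (1)(6) = -10
B→C: (1)(6) − (2)(4) = -2
C→D: (2)(6) − (5)(6) = -18
D→E: (5)(2) − (5)(6) = -20
E→F: (5)(-3) − (4)(2) = -23
F→G: (4)(-2) − (1)(-3) = -5
G→H: (1)(-1) − (-5)(-2) = -11
H→A: (-5)(6) − (-1)(-1) = -31
Σ = -120
Area = |Σ|/2 = 60.

60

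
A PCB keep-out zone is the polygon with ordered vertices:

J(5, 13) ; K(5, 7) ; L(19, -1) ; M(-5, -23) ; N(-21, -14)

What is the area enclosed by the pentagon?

613

Σ = (-30) + (-138) + (-442) + (-413) + (-203) = -1226
Area = |Σ|/2 = 613.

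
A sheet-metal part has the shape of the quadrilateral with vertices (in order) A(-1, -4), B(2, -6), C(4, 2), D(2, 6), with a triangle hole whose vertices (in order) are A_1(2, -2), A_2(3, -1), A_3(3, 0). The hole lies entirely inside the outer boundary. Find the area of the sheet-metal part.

Outer boundary:
Apply the shoelace formula: 2A = Σ (x_i·y_{i+1} − x_{i+1}·y_i), indices taken mod 4.
A→B: (-1)(-6) − (2)(-4) = 14
B→C: (2)(2) − (4)(-6) = 28
C→D: (4)(6) − (2)(2) = 20
D→A: (2)(-4) − (-1)(6) = -2
Σ = 60
Area = |Σ|/2 = 30.
Hole:
Cross-terms: 4, 3, -6  ⇒  Σ = 1
Area = |Σ|/2 = 0.5.
Net area = 30 − 0.5 = 29.5.

29.5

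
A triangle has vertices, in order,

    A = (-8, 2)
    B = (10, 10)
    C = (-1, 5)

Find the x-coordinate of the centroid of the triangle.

1/3

Apply the shoelace formula. First the cross-terms c_i = x_i·y_{i+1} − x_{i+1}·y_i:
  -100, 60, 38  ⇒  2A = -2, A = -1.
Then Σ (x_i + x_{i+1})·c_i = -2, so x̄ = -2 / (6·(-1)) = 1/3.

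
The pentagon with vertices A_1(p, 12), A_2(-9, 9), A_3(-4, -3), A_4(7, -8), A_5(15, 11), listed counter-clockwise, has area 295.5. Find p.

The doubled signed area Σ (x_i y_{i+1} − x_{i+1} y_i) is linear in p.
With p=0 it equals 601; the coefficient of p is -2 (from the two edges through A_1).
So -2·p + 601 = 2·295.5 = 591 ⇒ p = 5.

5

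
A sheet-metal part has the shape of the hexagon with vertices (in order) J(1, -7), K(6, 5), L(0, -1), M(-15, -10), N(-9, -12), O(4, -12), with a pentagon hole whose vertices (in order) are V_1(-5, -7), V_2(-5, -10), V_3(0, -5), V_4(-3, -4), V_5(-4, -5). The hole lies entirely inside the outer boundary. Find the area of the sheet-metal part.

114.5

Outer boundary:
Apply the shoelace formula: 2A = Σ (x_i·y_{i+1} − x_{i+1}·y_i), indices taken mod 6.
J→K: (1)(5) − (6)(-7) = 47
K→L: (6)(-1) − (0)(5) = -6
L→M: (0)(-10) − (-15)(-1) = -15
M→N: (-15)(-12) − (-9)(-10) = 90
N→O: (-9)(-12) − (4)(-12) = 156
O→J: (4)(-7) − (1)(-12) = -16
Σ = 256
Area = |Σ|/2 = 128.
Hole:
V_1→V_2: (-5)(-10) − (-5)(-7) = 15
V_2→V_3: (-5)(-5) − (0)(-10) = 25
V_3→V_4: (0)(-4) − (-3)(-5) = -15
V_4→V_5: (-3)(-5) − (-4)(-4) = -1
V_5→V_1: (-4)(-7) − (-5)(-5) = 3
Σ = 27
Area = |Σ|/2 = 13.5.
Net area = 128 − 13.5 = 114.5.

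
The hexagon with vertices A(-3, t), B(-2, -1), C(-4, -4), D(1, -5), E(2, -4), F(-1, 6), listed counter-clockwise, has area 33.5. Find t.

4

The doubled signed area Σ (x_i y_{i+1} − x_{i+1} y_i) is linear in t.
With t=0 it equals 63; the coefficient of t is 1 (from the two edges through A).
So 1·t + 63 = 2·33.5 = 67 ⇒ t = 4.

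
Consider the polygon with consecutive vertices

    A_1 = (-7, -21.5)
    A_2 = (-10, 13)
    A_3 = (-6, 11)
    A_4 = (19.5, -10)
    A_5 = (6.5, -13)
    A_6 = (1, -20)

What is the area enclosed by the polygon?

479.75

A_1→A_2: (-7)(13) − (-10)(-21.5) = -306
A_2→A_3: (-10)(11) − (-6)(13) = -32
A_3→A_4: (-6)(-10) − (19.5)(11) = -154.5
A_4→A_5: (19.5)(-13) − (6.5)(-10) = -188.5
A_5→A_6: (6.5)(-20) − (1)(-13) = -117
A_6→A_1: (1)(-21.5) − (-7)(-20) = -161.5
Σ = -959.5
Area = |Σ|/2 = 479.75.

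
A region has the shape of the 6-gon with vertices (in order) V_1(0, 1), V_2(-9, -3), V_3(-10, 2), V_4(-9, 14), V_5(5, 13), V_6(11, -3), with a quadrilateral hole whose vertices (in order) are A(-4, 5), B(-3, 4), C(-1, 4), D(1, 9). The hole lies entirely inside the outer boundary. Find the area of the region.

238

Outer boundary:
Σ = (9) + (-48) + (-122) + (-187) + (-158) + (11) = -495
Area = |Σ|/2 = 247.5.
Hole:
Apply the shoelace formula: 2A = Σ (x_i·y_{i+1} − x_{i+1}·y_i), indices taken mod 4.
Σ = (-1) + (-8) + (-13) + (41) = 19
Area = |Σ|/2 = 9.5.
Net area = 247.5 − 9.5 = 238.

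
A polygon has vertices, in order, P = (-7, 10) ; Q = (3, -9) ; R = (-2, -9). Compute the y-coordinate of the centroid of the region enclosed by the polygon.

Apply the surveyor's formula. First the cross-terms c_i = x_i·y_{i+1} − x_{i+1}·y_i:
  33, -45, -83  ⇒  2A = -95, A = -47.5.
Then Σ (y_i + y_{i+1})·c_i = 760, so ȳ = 760 / (6·(-47.5)) = -8/3.

-8/3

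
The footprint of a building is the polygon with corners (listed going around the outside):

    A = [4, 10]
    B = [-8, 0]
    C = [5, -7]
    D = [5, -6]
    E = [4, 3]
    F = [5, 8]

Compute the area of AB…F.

107.5

Σ = (80) + (56) + (5) + (39) + (17) + (18) = 215
Area = |Σ|/2 = 107.5.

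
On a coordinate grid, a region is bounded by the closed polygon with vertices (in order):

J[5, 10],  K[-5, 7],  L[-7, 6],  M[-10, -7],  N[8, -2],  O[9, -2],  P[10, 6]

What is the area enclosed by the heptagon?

217.5

Cross-terms: 85, 19, 109, 76, 2, 74, 70  ⇒  Σ = 435
Area = |Σ|/2 = 217.5.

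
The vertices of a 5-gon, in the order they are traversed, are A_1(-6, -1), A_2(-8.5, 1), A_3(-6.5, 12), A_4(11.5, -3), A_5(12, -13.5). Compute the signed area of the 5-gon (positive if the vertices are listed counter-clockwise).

-220.375

Apply the shoelace (surveyor's) formula: 2A = Σ (x_i·y_{i+1} − x_{i+1}·y_i), indices taken mod 5.
Σ = (-14.5) + (-95.5) + (-118.5) + (-119.25) + (-93) = -440.75
Signed area = Σ/2 = -220.375 (negative ⇒ clockwise traversal).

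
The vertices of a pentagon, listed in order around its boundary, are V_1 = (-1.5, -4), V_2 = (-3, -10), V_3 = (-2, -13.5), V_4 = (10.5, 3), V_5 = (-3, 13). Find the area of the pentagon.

Σ = (3) + (20.5) + (135.75) + (145.5) + (31.5) = 336.25
Area = |Σ|/2 = 168.125.

168.125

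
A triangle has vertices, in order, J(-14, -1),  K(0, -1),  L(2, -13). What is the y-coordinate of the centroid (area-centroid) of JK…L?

-5

Apply the shoelace (surveyor's) formula. First the cross-terms c_i = x_i·y_{i+1} − x_{i+1}·y_i:
  14, 2, -184  ⇒  2A = -168, A = -84.
Then Σ (y_i + y_{i+1})·c_i = 2520, so ȳ = 2520 / (6·(-84)) = -5.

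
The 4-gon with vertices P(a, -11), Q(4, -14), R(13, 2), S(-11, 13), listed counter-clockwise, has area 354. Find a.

-6

The doubled signed area Σ (x_i y_{i+1} − x_{i+1} y_i) is linear in a.
With a=0 it equals 546; the coefficient of a is -27 (from the two edges through P).
So -27·a + 546 = 2·354 = 708 ⇒ a = -6.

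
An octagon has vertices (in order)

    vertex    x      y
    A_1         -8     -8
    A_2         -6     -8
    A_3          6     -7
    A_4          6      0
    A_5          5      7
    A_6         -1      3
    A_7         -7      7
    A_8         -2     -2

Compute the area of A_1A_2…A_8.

Apply the surveyor's formula: 2A = Σ (x_i·y_{i+1} − x_{i+1}·y_i), indices taken mod 8.
A_1→A_2: (-8)(-8) − (-6)(-8) = 16
A_2→A_3: (-6)(-7) − (6)(-8) = 90
A_3→A_4: (6)(0) − (6)(-7) = 42
A_4→A_5: (6)(7) − (5)(0) = 42
A_5→A_6: (5)(3) − (-1)(7) = 22
A_6→A_7: (-1)(7) − (-7)(3) = 14
A_7→A_8: (-7)(-2) − (-2)(7) = 28
A_8→A_1: (-2)(-8) − (-8)(-2) = 0
Σ = 254
Area = |Σ|/2 = 127.

127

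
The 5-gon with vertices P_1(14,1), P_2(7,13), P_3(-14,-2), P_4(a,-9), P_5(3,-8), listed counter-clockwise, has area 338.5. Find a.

-11

Write out the shoelace sum; only the two edges meeting at P_4 involve a:
2·Area = [((-14)·(-9) − a·(-2)) + (a·(-8) − 3·(-9))] + 458
       = -6·a + 611 = 677
⇒ a = -11.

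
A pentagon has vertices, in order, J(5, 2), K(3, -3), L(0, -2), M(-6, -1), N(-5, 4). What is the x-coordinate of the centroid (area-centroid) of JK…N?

Apply the surveyor's formula. First the cross-terms c_i = x_i·y_{i+1} − x_{i+1}·y_i:
  -21, -6, -12, -29, -30  ⇒  2A = -98, A = -49.
Then Σ (x_i + x_{i+1})·c_i = 205, so x̄ = 205 / (6·(-49)) = -205/294.

-205/294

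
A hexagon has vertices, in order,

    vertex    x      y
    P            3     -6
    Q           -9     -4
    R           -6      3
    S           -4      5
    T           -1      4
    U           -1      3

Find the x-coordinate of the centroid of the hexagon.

-347/111

Apply Gauss's area formula. First the cross-terms c_i = x_i·y_{i+1} − x_{i+1}·y_i:
  -66, -51, -18, -11, 1, -3  ⇒  2A = -148, A = -74.
Then Σ (x_i + x_{i+1})·c_i = 1388, so x̄ = 1388 / (6·(-74)) = -347/111.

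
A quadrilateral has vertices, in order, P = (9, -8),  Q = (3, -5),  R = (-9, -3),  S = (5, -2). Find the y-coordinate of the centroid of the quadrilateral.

-95/24

Apply the surveyor's formula. First the cross-terms c_i = x_i·y_{i+1} − x_{i+1}·y_i:
  -21, -54, 33, -22  ⇒  2A = -64, A = -32.
Then Σ (y_i + y_{i+1})·c_i = 760, so ȳ = 760 / (6·(-32)) = -95/24.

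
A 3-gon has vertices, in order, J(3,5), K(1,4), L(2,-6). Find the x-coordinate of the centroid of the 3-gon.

2

Apply the surveyor's formula. First the cross-terms c_i = x_i·y_{i+1} − x_{i+1}·y_i:
  7, -14, 28  ⇒  2A = 21, A = 10.5.
Then Σ (x_i + x_{i+1})·c_i = 126, so x̄ = 126 / (6·10.5) = 2.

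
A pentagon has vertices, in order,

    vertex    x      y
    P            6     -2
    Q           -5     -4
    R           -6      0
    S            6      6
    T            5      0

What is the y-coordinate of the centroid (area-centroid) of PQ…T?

38/201

Apply the surveyor's formula. First the cross-terms c_i = x_i·y_{i+1} − x_{i+1}·y_i:
  -34, -24, -36, -30, -10  ⇒  2A = -134, A = -67.
Then Σ (y_i + y_{i+1})·c_i = -76, so ȳ = -76 / (6·(-67)) = 38/201.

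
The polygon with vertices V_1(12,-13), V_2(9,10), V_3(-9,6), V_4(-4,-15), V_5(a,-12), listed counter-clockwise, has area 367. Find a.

The doubled signed area Σ (x_i y_{i+1} − x_{i+1} y_i) is linear in a.
With a=0 it equals 732; the coefficient of a is 2 (from the two edges through V_5).
So 2·a + 732 = 2·367 = 734 ⇒ a = 1.

1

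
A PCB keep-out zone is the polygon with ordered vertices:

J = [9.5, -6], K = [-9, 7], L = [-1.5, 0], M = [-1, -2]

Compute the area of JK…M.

25.5

Apply the surveyor's formula: 2A = Σ (x_i·y_{i+1} − x_{i+1}·y_i), indices taken mod 4.
J→K: (9.5)(7) − (-9)(-6) = 12.5
K→L: (-9)(0) − (-1.5)(7) = 10.5
L→M: (-1.5)(-2) − (-1)(0) = 3
M→J: (-1)(-6) − (9.5)(-2) = 25
Σ = 51
Area = |Σ|/2 = 25.5.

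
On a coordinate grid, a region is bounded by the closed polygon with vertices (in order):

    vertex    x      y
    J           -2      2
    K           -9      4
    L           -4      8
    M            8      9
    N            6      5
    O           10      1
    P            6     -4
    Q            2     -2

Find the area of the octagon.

127

J→K: (-2)(4) − (-9)(2) = 10
K→L: (-9)(8) − (-4)(4) = -56
L→M: (-4)(9) − (8)(8) = -100
M→N: (8)(5) − (6)(9) = -14
N→O: (6)(1) − (10)(5) = -44
O→P: (10)(-4) − (6)(1) = -46
P→Q: (6)(-2) − (2)(-4) = -4
Q→J: (2)(2) − (-2)(-2) = 0
Σ = -254
Area = |Σ|/2 = 127.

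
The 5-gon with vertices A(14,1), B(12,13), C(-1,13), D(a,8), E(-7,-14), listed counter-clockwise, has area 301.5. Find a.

-1

The doubled signed area Σ (x_i y_{i+1} − x_{i+1} y_i) is linear in a.
With a=0 it equals 576; the coefficient of a is -27 (from the two edges through D).
So -27·a + 576 = 2·301.5 = 603 ⇒ a = -1.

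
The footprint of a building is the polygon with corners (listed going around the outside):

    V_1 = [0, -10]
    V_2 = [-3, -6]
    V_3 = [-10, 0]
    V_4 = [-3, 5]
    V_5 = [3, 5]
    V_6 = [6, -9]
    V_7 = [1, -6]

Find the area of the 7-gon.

132

Apply Gauss's area formula: 2A = Σ (x_i·y_{i+1} − x_{i+1}·y_i), indices taken mod 7.
Σ = (-30) + (-60) + (-50) + (-30) + (-57) + (-27) + (-10) = -264
Area = |Σ|/2 = 132.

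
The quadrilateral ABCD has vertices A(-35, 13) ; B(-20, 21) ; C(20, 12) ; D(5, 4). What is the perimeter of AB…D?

116

|AB| = √((15)² + (8)²) = √289 = 17
|BC| = √((40)² + (-9)²) = √1681 = 41
|CD| = √((-15)² + (-8)²) = √289 = 17
|DA| = √((-40)² + (9)²) = √1681 = 41
Perimeter = 17 + 41 + 17 + 41 = 116.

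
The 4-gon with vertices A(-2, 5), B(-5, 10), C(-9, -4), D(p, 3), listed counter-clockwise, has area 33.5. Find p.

Write out the shoelace sum; only the two edges meeting at D involve p:
2·Area = [((-9)·3 − p·(-4)) + (p·5 − (-2)·3)] + 115
       = 9·p + 94 = 67
⇒ p = -3.

-3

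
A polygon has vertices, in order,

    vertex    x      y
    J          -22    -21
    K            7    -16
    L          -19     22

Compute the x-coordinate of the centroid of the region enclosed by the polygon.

Apply Gauss's area formula. First the cross-terms c_i = x_i·y_{i+1} − x_{i+1}·y_i:
  499, -150, 883  ⇒  2A = 1232, A = 616.
Then Σ (x_i + x_{i+1})·c_i = -41888, so x̄ = -41888 / (6·616) = -34/3.

-34/3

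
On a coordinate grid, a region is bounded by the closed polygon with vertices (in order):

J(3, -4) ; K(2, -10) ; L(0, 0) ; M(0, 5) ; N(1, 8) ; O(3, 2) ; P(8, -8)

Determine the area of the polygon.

48.5

J→K: (3)(-10) − (2)(-4) = -22
K→L: (2)(0) − (0)(-10) = 0
L→M: (0)(5) − (0)(0) = 0
M→N: (0)(8) − (1)(5) = -5
N→O: (1)(2) − (3)(8) = -22
O→P: (3)(-8) − (8)(2) = -40
P→J: (8)(-4) − (3)(-8) = -8
Σ = -97
Area = |Σ|/2 = 48.5.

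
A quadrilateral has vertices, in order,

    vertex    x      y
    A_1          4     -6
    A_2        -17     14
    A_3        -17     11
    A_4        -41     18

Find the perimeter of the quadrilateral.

|A_1A_2| = √((-21)² + (20)²) = √841 = 29
|A_2A_3| = √((0)² + (-3)²) = √9 = 3
|A_3A_4| = √((-24)² + (7)²) = √625 = 25
|A_4A_1| = √((45)² + (-24)²) = √2601 = 51
Perimeter = 29 + 3 + 25 + 51 = 108.

108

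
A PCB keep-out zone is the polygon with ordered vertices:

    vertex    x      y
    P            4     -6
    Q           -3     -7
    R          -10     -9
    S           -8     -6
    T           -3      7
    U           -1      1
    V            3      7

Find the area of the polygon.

Apply the shoelace (surveyor's) formula: 2A = Σ (x_i·y_{i+1} − x_{i+1}·y_i), indices taken mod 7.
Σ = (-46) + (-43) + (-12) + (-74) + (4) + (-10) + (-46) = -227
Area = |Σ|/2 = 113.5.

113.5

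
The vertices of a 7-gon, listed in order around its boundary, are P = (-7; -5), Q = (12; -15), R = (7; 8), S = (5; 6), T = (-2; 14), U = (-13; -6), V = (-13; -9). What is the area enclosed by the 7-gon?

Apply Gauss's area formula: 2A = Σ (x_i·y_{i+1} − x_{i+1}·y_i), indices taken mod 7.
Σ = (165) + (201) + (2) + (82) + (194) + (39) + (2) = 685
Area = |Σ|/2 = 342.5.

342.5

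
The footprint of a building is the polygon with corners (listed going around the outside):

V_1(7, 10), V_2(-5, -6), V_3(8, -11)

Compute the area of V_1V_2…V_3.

134

Cross-terms: 8, 103, 157  ⇒  Σ = 268
Area = |Σ|/2 = 134.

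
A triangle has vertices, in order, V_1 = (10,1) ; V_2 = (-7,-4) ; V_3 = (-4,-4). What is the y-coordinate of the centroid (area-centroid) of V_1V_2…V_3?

-7/3

Apply the shoelace formula. First the cross-terms c_i = x_i·y_{i+1} − x_{i+1}·y_i:
  -33, 12, 36  ⇒  2A = 15, A = 7.5.
Then Σ (y_i + y_{i+1})·c_i = -105, so ȳ = -105 / (6·7.5) = -7/3.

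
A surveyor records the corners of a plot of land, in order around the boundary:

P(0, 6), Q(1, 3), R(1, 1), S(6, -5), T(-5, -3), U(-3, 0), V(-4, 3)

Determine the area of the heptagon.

52

P→Q: (0)(3) − (1)(6) = -6
Q→R: (1)(1) − (1)(3) = -2
R→S: (1)(-5) − (6)(1) = -11
S→T: (6)(-3) − (-5)(-5) = -43
T→U: (-5)(0) − (-3)(-3) = -9
U→V: (-3)(3) − (-4)(0) = -9
V→P: (-4)(6) − (0)(3) = -24
Σ = -104
Area = |Σ|/2 = 52.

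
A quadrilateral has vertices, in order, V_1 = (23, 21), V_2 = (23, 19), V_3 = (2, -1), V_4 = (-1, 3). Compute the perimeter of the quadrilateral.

|V_1V_2| = √((0)² + (-2)²) = √4 = 2
|V_2V_3| = √((-21)² + (-20)²) = √841 = 29
|V_3V_4| = √((-3)² + (4)²) = √25 = 5
|V_4V_1| = √((24)² + (18)²) = √900 = 30
Perimeter = 2 + 29 + 5 + 30 = 66.

66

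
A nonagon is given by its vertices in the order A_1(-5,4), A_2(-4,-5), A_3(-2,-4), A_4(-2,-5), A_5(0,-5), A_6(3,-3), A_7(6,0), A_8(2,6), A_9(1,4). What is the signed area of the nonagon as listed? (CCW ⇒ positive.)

A_1→A_2: (-5)(-5) − (-4)(4) = 41
A_2→A_3: (-4)(-4) − (-2)(-5) = 6
A_3→A_4: (-2)(-5) − (-2)(-4) = 2
A_4→A_5: (-2)(-5) − (0)(-5) = 10
A_5→A_6: (0)(-3) − (3)(-5) = 15
A_6→A_7: (3)(0) − (6)(-3) = 18
A_7→A_8: (6)(6) − (2)(0) = 36
A_8→A_9: (2)(4) − (1)(6) = 2
A_9→A_1: (1)(4) − (-5)(4) = 24
Σ = 154
Signed area = Σ/2 = 77 (positive ⇒ counter-clockwise traversal).

77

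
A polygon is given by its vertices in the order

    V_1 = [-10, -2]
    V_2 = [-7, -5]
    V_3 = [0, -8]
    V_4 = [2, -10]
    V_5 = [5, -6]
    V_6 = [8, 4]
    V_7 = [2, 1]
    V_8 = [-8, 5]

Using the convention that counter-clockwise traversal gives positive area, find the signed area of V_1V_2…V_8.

149

Apply the shoelace (surveyor's) formula: 2A = Σ (x_i·y_{i+1} − x_{i+1}·y_i), indices taken mod 8.
Σ = (36) + (56) + (16) + (38) + (68) + (0) + (18) + (66) = 298
Signed area = Σ/2 = 149 (positive ⇒ counter-clockwise traversal).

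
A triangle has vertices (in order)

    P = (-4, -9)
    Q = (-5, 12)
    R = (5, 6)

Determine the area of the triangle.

P→Q: (-4)(12) − (-5)(-9) = -93
Q→R: (-5)(6) − (5)(12) = -90
R→P: (5)(-9) − (-4)(6) = -21
Σ = -204
Area = |Σ|/2 = 102.

102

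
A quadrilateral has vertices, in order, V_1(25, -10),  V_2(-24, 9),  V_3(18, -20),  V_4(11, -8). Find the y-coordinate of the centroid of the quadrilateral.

-1033/201

Apply the surveyor's formula. First the cross-terms c_i = x_i·y_{i+1} − x_{i+1}·y_i:
  -15, 318, 76, 90  ⇒  2A = 469, A = 234.5.
Then Σ (y_i + y_{i+1})·c_i = -7231, so ȳ = -7231 / (6·234.5) = -1033/201.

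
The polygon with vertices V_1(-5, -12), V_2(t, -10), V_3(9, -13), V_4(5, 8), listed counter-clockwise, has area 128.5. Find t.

The doubled signed area Σ (x_i y_{i+1} − x_{i+1} y_i) is linear in t.
With t=0 it equals 257; the coefficient of t is -1 (from the two edges through V_2).
So -1·t + 257 = 2·128.5 = 257 ⇒ t = 0.

0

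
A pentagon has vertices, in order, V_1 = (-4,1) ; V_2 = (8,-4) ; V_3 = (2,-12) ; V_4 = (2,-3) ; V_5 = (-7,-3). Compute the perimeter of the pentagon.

46

|V_1V_2| = √((12)² + (-5)²) = √169 = 13
|V_2V_3| = √((-6)² + (-8)²) = √100 = 10
|V_3V_4| = √((0)² + (9)²) = √81 = 9
|V_4V_5| = √((-9)² + (0)²) = √81 = 9
|V_5V_1| = √((3)² + (4)²) = √25 = 5
Perimeter = 13 + 10 + 9 + 9 + 5 = 46.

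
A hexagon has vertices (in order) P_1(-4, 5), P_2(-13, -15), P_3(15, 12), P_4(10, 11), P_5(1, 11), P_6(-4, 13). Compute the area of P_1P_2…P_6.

213.5

Apply the shoelace (surveyor's) formula: 2A = Σ (x_i·y_{i+1} − x_{i+1}·y_i), indices taken mod 6.
Cross-terms: 125, 69, 45, 99, 57, 32  ⇒  Σ = 427
Area = |Σ|/2 = 213.5.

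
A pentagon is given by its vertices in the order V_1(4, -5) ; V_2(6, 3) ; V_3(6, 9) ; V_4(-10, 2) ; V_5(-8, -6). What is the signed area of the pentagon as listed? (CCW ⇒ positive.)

160

Apply the shoelace formula: 2A = Σ (x_i·y_{i+1} − x_{i+1}·y_i), indices taken mod 5.
Σ = (42) + (36) + (102) + (76) + (64) = 320
Signed area = Σ/2 = 160 (positive ⇒ counter-clockwise traversal).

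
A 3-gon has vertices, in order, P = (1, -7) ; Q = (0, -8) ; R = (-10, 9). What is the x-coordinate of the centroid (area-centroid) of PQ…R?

Apply Gauss's area formula. First the cross-terms c_i = x_i·y_{i+1} − x_{i+1}·y_i:
  -8, -80, 61  ⇒  2A = -27, A = -13.5.
Then Σ (x_i + x_{i+1})·c_i = 243, so x̄ = 243 / (6·(-13.5)) = -3.

-3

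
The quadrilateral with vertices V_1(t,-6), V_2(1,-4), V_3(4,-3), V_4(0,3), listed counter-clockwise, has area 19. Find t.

-1

The doubled signed area Σ (x_i y_{i+1} − x_{i+1} y_i) is linear in t.
With t=0 it equals 31; the coefficient of t is -7 (from the two edges through V_1).
So -7·t + 31 = 2·19 = 38 ⇒ t = -1.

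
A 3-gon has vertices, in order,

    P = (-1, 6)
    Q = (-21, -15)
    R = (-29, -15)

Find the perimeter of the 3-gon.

72

|PQ| = √((-20)² + (-21)²) = √841 = 29
|QR| = √((-8)² + (0)²) = √64 = 8
|RP| = √((28)² + (21)²) = √1225 = 35
Perimeter = 29 + 8 + 35 = 72.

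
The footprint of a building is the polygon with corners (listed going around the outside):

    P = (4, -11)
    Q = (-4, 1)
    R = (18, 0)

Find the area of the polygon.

128

Apply Gauss's area formula: 2A = Σ (x_i·y_{i+1} − x_{i+1}·y_i), indices taken mod 3.
P→Q: (4)(1) − (-4)(-11) = -40
Q→R: (-4)(0) − (18)(1) = -18
R→P: (18)(-11) − (4)(0) = -198
Σ = -256
Area = |Σ|/2 = 128.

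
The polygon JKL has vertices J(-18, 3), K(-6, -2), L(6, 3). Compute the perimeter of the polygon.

|JK| = √((12)² + (-5)²) = √169 = 13
|KL| = √((12)² + (5)²) = √169 = 13
|LJ| = √((-24)² + (0)²) = √576 = 24
Perimeter = 13 + 13 + 24 = 50.

50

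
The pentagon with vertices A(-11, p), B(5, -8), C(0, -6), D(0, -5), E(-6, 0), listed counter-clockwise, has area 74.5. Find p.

-11

The doubled signed area Σ (x_i y_{i+1} − x_{i+1} y_i) is linear in p.
With p=0 it equals 28; the coefficient of p is -11 (from the two edges through A).
So -11·p + 28 = 2·74.5 = 149 ⇒ p = -11.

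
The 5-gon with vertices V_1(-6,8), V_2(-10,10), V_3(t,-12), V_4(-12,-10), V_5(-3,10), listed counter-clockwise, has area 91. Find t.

Write out the shoelace sum; only the two edges meeting at V_3 involve t:
2·Area = [((-10)·(-12) − t·10) + (t·(-10) − (-12)·(-12))] + -94
       = -20·t + -118 = 182
⇒ t = -15.

-15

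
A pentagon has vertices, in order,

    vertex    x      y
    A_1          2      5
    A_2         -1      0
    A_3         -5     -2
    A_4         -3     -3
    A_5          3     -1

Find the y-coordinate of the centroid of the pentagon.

Apply the surveyor's formula. First the cross-terms c_i = x_i·y_{i+1} − x_{i+1}·y_i:
  5, 2, 9, 12, 17  ⇒  2A = 45, A = 22.5.
Then Σ (y_i + y_{i+1})·c_i = -4, so ȳ = -4 / (6·22.5) = -4/135.

-4/135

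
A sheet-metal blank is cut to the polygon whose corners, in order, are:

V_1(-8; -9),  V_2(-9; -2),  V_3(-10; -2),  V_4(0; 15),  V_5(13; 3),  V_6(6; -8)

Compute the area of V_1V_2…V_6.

326

Σ = (-65) + (-2) + (-150) + (-195) + (-122) + (-118) = -652
Area = |Σ|/2 = 326.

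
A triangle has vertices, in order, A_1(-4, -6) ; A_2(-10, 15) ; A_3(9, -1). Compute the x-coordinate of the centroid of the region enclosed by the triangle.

Apply the shoelace (surveyor's) formula. First the cross-terms c_i = x_i·y_{i+1} − x_{i+1}·y_i:
  -120, -125, -58  ⇒  2A = -303, A = -151.5.
Then Σ (x_i + x_{i+1})·c_i = 1515, so x̄ = 1515 / (6·(-151.5)) = -5/3.

-5/3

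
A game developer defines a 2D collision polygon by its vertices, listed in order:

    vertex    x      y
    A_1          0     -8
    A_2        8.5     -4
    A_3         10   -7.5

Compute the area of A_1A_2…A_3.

17.875

Apply the shoelace formula: 2A = Σ (x_i·y_{i+1} − x_{i+1}·y_i), indices taken mod 3.
Σ = (68) + (-23.75) + (-80) = -35.75
Area = |Σ|/2 = 17.875.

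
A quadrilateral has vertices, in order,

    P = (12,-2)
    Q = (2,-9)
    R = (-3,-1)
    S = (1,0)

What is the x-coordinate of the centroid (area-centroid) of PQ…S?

485/134

Apply the shoelace formula. First the cross-terms c_i = x_i·y_{i+1} − x_{i+1}·y_i:
  -104, -29, 1, -2  ⇒  2A = -134, A = -67.
Then Σ (x_i + x_{i+1})·c_i = -1455, so x̄ = -1455 / (6·(-67)) = 485/134.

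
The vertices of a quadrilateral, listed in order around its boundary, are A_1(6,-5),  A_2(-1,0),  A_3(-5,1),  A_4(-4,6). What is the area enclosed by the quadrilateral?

Apply the shoelace (surveyor's) formula: 2A = Σ (x_i·y_{i+1} − x_{i+1}·y_i), indices taken mod 4.
A_1→A_2: (6)(0) − (-1)(-5) = -5
A_2→A_3: (-1)(1) − (-5)(0) = -1
A_3→A_4: (-5)(6) − (-4)(1) = -26
A_4→A_1: (-4)(-5) − (6)(6) = -16
Σ = -48
Area = |Σ|/2 = 24.

24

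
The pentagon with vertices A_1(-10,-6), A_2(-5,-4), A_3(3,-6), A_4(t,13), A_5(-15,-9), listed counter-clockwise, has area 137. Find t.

4

The doubled signed area Σ (x_i y_{i+1} − x_{i+1} y_i) is linear in t.
With t=0 it equals 286; the coefficient of t is -3 (from the two edges through A_4).
So -3·t + 286 = 2·137 = 274 ⇒ t = 4.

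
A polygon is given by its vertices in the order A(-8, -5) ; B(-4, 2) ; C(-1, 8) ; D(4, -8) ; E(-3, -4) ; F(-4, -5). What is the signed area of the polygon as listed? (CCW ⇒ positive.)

Apply the surveyor's formula: 2A = Σ (x_i·y_{i+1} − x_{i+1}·y_i), indices taken mod 6.
Σ = (-36) + (-30) + (-24) + (-40) + (-1) + (-20) = -151
Signed area = Σ/2 = -75.5 (negative ⇒ clockwise traversal).

-75.5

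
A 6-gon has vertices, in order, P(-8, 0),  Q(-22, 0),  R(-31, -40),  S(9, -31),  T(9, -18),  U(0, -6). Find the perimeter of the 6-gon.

|PQ| = √((-14)² + (0)²) = √196 = 14
|QR| = √((-9)² + (-40)²) = √1681 = 41
|RS| = √((40)² + (9)²) = √1681 = 41
|ST| = √((0)² + (13)²) = √169 = 13
|TU| = √((-9)² + (12)²) = √225 = 15
|UP| = √((-8)² + (6)²) = √100 = 10
Perimeter = 14 + 41 + 41 + 13 + 15 + 10 = 134.

134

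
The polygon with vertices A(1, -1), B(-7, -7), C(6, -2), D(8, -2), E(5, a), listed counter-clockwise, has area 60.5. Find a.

The doubled signed area Σ (x_i y_{i+1} − x_{i+1} y_i) is linear in a.
With a=0 it equals 51; the coefficient of a is 7 (from the two edges through E).
So 7·a + 51 = 2·60.5 = 121 ⇒ a = 10.

10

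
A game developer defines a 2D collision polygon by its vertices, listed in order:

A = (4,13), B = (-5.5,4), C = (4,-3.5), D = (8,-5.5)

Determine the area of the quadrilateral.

Apply the shoelace (surveyor's) formula: 2A = Σ (x_i·y_{i+1} − x_{i+1}·y_i), indices taken mod 4.
Σ = (87.5) + (3.25) + (6) + (126) = 222.75
Area = |Σ|/2 = 111.375.

111.375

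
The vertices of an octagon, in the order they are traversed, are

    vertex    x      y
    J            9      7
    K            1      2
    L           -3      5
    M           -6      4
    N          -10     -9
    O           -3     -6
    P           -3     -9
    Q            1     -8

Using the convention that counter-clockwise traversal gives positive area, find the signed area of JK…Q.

Σ = (11) + (11) + (18) + (94) + (33) + (9) + (33) + (79) = 288
Signed area = Σ/2 = 144 (positive ⇒ counter-clockwise traversal).

144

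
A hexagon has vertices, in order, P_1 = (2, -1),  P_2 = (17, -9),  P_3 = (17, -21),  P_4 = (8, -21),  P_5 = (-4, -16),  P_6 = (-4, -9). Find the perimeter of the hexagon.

|P_1P_2| = √((15)² + (-8)²) = √289 = 17
|P_2P_3| = √((0)² + (-12)²) = √144 = 12
|P_3P_4| = √((-9)² + (0)²) = √81 = 9
|P_4P_5| = √((-12)² + (5)²) = √169 = 13
|P_5P_6| = √((0)² + (7)²) = √49 = 7
|P_6P_1| = √((6)² + (8)²) = √100 = 10
Perimeter = 17 + 12 + 9 + 13 + 7 + 10 = 68.

68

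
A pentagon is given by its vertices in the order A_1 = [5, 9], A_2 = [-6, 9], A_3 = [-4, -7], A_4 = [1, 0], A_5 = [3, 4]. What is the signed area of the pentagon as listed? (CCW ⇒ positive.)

Apply the surveyor's formula: 2A = Σ (x_i·y_{i+1} − x_{i+1}·y_i), indices taken mod 5.
Σ = (99) + (78) + (7) + (4) + (7) = 195
Signed area = Σ/2 = 97.5 (positive ⇒ counter-clockwise traversal).

97.5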